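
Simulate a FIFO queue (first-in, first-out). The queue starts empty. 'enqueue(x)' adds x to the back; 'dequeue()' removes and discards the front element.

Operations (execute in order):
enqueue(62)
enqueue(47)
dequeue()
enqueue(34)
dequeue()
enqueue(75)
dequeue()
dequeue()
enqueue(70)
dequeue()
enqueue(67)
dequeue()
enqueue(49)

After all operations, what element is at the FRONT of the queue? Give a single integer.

enqueue(62): queue = [62]
enqueue(47): queue = [62, 47]
dequeue(): queue = [47]
enqueue(34): queue = [47, 34]
dequeue(): queue = [34]
enqueue(75): queue = [34, 75]
dequeue(): queue = [75]
dequeue(): queue = []
enqueue(70): queue = [70]
dequeue(): queue = []
enqueue(67): queue = [67]
dequeue(): queue = []
enqueue(49): queue = [49]

Answer: 49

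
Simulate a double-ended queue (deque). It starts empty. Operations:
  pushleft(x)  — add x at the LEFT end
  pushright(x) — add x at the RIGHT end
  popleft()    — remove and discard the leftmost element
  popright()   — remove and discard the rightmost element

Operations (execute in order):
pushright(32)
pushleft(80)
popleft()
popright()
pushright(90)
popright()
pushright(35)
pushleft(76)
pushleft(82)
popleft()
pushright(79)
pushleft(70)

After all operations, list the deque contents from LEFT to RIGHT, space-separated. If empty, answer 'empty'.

pushright(32): [32]
pushleft(80): [80, 32]
popleft(): [32]
popright(): []
pushright(90): [90]
popright(): []
pushright(35): [35]
pushleft(76): [76, 35]
pushleft(82): [82, 76, 35]
popleft(): [76, 35]
pushright(79): [76, 35, 79]
pushleft(70): [70, 76, 35, 79]

Answer: 70 76 35 79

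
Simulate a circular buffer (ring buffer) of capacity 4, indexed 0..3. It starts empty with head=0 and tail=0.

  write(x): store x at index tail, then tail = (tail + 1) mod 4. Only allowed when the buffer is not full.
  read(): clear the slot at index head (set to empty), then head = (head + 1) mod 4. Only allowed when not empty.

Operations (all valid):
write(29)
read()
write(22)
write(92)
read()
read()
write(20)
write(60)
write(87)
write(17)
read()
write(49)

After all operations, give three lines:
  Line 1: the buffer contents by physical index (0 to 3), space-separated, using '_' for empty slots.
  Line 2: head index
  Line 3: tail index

write(29): buf=[29 _ _ _], head=0, tail=1, size=1
read(): buf=[_ _ _ _], head=1, tail=1, size=0
write(22): buf=[_ 22 _ _], head=1, tail=2, size=1
write(92): buf=[_ 22 92 _], head=1, tail=3, size=2
read(): buf=[_ _ 92 _], head=2, tail=3, size=1
read(): buf=[_ _ _ _], head=3, tail=3, size=0
write(20): buf=[_ _ _ 20], head=3, tail=0, size=1
write(60): buf=[60 _ _ 20], head=3, tail=1, size=2
write(87): buf=[60 87 _ 20], head=3, tail=2, size=3
write(17): buf=[60 87 17 20], head=3, tail=3, size=4
read(): buf=[60 87 17 _], head=0, tail=3, size=3
write(49): buf=[60 87 17 49], head=0, tail=0, size=4

Answer: 60 87 17 49
0
0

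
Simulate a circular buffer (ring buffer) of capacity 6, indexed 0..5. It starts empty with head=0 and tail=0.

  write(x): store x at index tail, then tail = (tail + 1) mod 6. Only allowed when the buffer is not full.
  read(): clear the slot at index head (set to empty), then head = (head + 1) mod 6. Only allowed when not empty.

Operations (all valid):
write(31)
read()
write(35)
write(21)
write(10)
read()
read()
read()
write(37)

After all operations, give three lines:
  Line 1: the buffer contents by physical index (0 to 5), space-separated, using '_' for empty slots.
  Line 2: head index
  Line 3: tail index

Answer: _ _ _ _ 37 _
4
5

Derivation:
write(31): buf=[31 _ _ _ _ _], head=0, tail=1, size=1
read(): buf=[_ _ _ _ _ _], head=1, tail=1, size=0
write(35): buf=[_ 35 _ _ _ _], head=1, tail=2, size=1
write(21): buf=[_ 35 21 _ _ _], head=1, tail=3, size=2
write(10): buf=[_ 35 21 10 _ _], head=1, tail=4, size=3
read(): buf=[_ _ 21 10 _ _], head=2, tail=4, size=2
read(): buf=[_ _ _ 10 _ _], head=3, tail=4, size=1
read(): buf=[_ _ _ _ _ _], head=4, tail=4, size=0
write(37): buf=[_ _ _ _ 37 _], head=4, tail=5, size=1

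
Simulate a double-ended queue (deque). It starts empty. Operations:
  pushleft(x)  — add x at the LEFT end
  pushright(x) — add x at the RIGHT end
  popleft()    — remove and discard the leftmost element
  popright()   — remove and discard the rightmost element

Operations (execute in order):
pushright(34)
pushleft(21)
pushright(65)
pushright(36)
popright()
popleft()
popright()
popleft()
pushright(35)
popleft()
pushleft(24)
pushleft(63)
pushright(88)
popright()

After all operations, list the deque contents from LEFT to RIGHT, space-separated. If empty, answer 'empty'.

pushright(34): [34]
pushleft(21): [21, 34]
pushright(65): [21, 34, 65]
pushright(36): [21, 34, 65, 36]
popright(): [21, 34, 65]
popleft(): [34, 65]
popright(): [34]
popleft(): []
pushright(35): [35]
popleft(): []
pushleft(24): [24]
pushleft(63): [63, 24]
pushright(88): [63, 24, 88]
popright(): [63, 24]

Answer: 63 24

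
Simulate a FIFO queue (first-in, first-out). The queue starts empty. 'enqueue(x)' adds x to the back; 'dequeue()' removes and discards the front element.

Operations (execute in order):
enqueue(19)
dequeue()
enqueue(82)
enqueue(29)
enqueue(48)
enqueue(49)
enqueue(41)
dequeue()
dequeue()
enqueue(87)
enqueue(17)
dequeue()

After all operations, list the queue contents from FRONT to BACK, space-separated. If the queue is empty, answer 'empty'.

Answer: 49 41 87 17

Derivation:
enqueue(19): [19]
dequeue(): []
enqueue(82): [82]
enqueue(29): [82, 29]
enqueue(48): [82, 29, 48]
enqueue(49): [82, 29, 48, 49]
enqueue(41): [82, 29, 48, 49, 41]
dequeue(): [29, 48, 49, 41]
dequeue(): [48, 49, 41]
enqueue(87): [48, 49, 41, 87]
enqueue(17): [48, 49, 41, 87, 17]
dequeue(): [49, 41, 87, 17]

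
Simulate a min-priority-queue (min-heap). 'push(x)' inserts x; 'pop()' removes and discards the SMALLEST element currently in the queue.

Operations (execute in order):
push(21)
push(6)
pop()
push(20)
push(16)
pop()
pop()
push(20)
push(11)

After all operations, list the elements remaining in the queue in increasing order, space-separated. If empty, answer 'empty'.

Answer: 11 20 21

Derivation:
push(21): heap contents = [21]
push(6): heap contents = [6, 21]
pop() → 6: heap contents = [21]
push(20): heap contents = [20, 21]
push(16): heap contents = [16, 20, 21]
pop() → 16: heap contents = [20, 21]
pop() → 20: heap contents = [21]
push(20): heap contents = [20, 21]
push(11): heap contents = [11, 20, 21]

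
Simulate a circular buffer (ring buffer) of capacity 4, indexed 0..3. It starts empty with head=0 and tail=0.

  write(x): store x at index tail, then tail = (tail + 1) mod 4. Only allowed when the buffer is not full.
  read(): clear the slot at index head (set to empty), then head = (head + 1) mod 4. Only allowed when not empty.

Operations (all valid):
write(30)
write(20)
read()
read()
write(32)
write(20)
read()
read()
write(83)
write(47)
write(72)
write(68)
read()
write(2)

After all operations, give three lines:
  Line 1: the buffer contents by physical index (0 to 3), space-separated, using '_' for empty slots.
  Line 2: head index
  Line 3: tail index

Answer: 2 47 72 68
1
1

Derivation:
write(30): buf=[30 _ _ _], head=0, tail=1, size=1
write(20): buf=[30 20 _ _], head=0, tail=2, size=2
read(): buf=[_ 20 _ _], head=1, tail=2, size=1
read(): buf=[_ _ _ _], head=2, tail=2, size=0
write(32): buf=[_ _ 32 _], head=2, tail=3, size=1
write(20): buf=[_ _ 32 20], head=2, tail=0, size=2
read(): buf=[_ _ _ 20], head=3, tail=0, size=1
read(): buf=[_ _ _ _], head=0, tail=0, size=0
write(83): buf=[83 _ _ _], head=0, tail=1, size=1
write(47): buf=[83 47 _ _], head=0, tail=2, size=2
write(72): buf=[83 47 72 _], head=0, tail=3, size=3
write(68): buf=[83 47 72 68], head=0, tail=0, size=4
read(): buf=[_ 47 72 68], head=1, tail=0, size=3
write(2): buf=[2 47 72 68], head=1, tail=1, size=4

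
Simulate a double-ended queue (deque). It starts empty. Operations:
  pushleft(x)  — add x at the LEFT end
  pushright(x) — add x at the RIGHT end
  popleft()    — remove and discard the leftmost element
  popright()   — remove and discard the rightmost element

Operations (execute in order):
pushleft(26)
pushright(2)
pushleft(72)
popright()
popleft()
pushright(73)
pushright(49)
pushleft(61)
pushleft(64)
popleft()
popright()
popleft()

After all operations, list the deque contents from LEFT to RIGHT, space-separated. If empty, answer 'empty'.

Answer: 26 73

Derivation:
pushleft(26): [26]
pushright(2): [26, 2]
pushleft(72): [72, 26, 2]
popright(): [72, 26]
popleft(): [26]
pushright(73): [26, 73]
pushright(49): [26, 73, 49]
pushleft(61): [61, 26, 73, 49]
pushleft(64): [64, 61, 26, 73, 49]
popleft(): [61, 26, 73, 49]
popright(): [61, 26, 73]
popleft(): [26, 73]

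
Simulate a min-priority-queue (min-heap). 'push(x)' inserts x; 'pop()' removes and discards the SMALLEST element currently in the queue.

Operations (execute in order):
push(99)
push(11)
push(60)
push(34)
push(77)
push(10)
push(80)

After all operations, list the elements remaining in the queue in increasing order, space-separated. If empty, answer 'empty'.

Answer: 10 11 34 60 77 80 99

Derivation:
push(99): heap contents = [99]
push(11): heap contents = [11, 99]
push(60): heap contents = [11, 60, 99]
push(34): heap contents = [11, 34, 60, 99]
push(77): heap contents = [11, 34, 60, 77, 99]
push(10): heap contents = [10, 11, 34, 60, 77, 99]
push(80): heap contents = [10, 11, 34, 60, 77, 80, 99]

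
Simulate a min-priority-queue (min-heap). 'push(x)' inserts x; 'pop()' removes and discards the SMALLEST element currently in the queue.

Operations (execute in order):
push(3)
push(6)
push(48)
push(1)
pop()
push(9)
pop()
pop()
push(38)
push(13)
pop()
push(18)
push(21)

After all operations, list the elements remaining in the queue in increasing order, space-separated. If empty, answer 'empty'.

Answer: 13 18 21 38 48

Derivation:
push(3): heap contents = [3]
push(6): heap contents = [3, 6]
push(48): heap contents = [3, 6, 48]
push(1): heap contents = [1, 3, 6, 48]
pop() → 1: heap contents = [3, 6, 48]
push(9): heap contents = [3, 6, 9, 48]
pop() → 3: heap contents = [6, 9, 48]
pop() → 6: heap contents = [9, 48]
push(38): heap contents = [9, 38, 48]
push(13): heap contents = [9, 13, 38, 48]
pop() → 9: heap contents = [13, 38, 48]
push(18): heap contents = [13, 18, 38, 48]
push(21): heap contents = [13, 18, 21, 38, 48]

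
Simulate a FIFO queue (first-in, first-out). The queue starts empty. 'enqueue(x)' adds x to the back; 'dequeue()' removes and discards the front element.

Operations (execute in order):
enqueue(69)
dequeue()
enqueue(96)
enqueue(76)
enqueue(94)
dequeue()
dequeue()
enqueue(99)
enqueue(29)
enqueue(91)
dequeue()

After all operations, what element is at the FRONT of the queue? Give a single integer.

Answer: 99

Derivation:
enqueue(69): queue = [69]
dequeue(): queue = []
enqueue(96): queue = [96]
enqueue(76): queue = [96, 76]
enqueue(94): queue = [96, 76, 94]
dequeue(): queue = [76, 94]
dequeue(): queue = [94]
enqueue(99): queue = [94, 99]
enqueue(29): queue = [94, 99, 29]
enqueue(91): queue = [94, 99, 29, 91]
dequeue(): queue = [99, 29, 91]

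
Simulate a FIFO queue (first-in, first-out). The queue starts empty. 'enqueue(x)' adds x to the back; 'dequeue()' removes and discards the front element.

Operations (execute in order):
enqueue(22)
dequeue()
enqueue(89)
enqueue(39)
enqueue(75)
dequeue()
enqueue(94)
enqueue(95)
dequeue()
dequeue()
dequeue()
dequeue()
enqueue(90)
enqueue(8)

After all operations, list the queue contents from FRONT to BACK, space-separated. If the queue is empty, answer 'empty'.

Answer: 90 8

Derivation:
enqueue(22): [22]
dequeue(): []
enqueue(89): [89]
enqueue(39): [89, 39]
enqueue(75): [89, 39, 75]
dequeue(): [39, 75]
enqueue(94): [39, 75, 94]
enqueue(95): [39, 75, 94, 95]
dequeue(): [75, 94, 95]
dequeue(): [94, 95]
dequeue(): [95]
dequeue(): []
enqueue(90): [90]
enqueue(8): [90, 8]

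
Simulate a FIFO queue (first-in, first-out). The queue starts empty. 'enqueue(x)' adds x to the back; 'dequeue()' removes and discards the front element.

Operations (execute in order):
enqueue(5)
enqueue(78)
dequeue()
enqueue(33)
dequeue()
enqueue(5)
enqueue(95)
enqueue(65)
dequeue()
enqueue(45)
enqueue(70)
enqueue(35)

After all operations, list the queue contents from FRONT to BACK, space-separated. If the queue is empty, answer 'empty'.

enqueue(5): [5]
enqueue(78): [5, 78]
dequeue(): [78]
enqueue(33): [78, 33]
dequeue(): [33]
enqueue(5): [33, 5]
enqueue(95): [33, 5, 95]
enqueue(65): [33, 5, 95, 65]
dequeue(): [5, 95, 65]
enqueue(45): [5, 95, 65, 45]
enqueue(70): [5, 95, 65, 45, 70]
enqueue(35): [5, 95, 65, 45, 70, 35]

Answer: 5 95 65 45 70 35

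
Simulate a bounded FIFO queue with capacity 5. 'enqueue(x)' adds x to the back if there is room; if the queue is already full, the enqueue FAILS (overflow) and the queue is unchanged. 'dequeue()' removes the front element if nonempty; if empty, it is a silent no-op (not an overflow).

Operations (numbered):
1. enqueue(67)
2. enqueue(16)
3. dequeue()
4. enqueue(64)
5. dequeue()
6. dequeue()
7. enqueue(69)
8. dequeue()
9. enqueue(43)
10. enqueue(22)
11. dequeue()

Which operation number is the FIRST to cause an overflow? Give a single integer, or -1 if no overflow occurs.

Answer: -1

Derivation:
1. enqueue(67): size=1
2. enqueue(16): size=2
3. dequeue(): size=1
4. enqueue(64): size=2
5. dequeue(): size=1
6. dequeue(): size=0
7. enqueue(69): size=1
8. dequeue(): size=0
9. enqueue(43): size=1
10. enqueue(22): size=2
11. dequeue(): size=1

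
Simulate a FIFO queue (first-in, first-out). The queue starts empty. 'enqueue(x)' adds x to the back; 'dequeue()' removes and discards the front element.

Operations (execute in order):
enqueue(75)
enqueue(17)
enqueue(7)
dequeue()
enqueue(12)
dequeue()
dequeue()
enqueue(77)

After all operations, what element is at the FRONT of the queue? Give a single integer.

enqueue(75): queue = [75]
enqueue(17): queue = [75, 17]
enqueue(7): queue = [75, 17, 7]
dequeue(): queue = [17, 7]
enqueue(12): queue = [17, 7, 12]
dequeue(): queue = [7, 12]
dequeue(): queue = [12]
enqueue(77): queue = [12, 77]

Answer: 12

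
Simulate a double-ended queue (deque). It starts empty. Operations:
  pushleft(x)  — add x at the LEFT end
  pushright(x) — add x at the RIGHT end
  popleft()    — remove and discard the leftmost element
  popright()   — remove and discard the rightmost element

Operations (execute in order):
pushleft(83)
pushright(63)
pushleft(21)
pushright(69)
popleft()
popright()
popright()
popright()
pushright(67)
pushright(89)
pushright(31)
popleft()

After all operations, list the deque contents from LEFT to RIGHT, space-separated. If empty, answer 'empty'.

pushleft(83): [83]
pushright(63): [83, 63]
pushleft(21): [21, 83, 63]
pushright(69): [21, 83, 63, 69]
popleft(): [83, 63, 69]
popright(): [83, 63]
popright(): [83]
popright(): []
pushright(67): [67]
pushright(89): [67, 89]
pushright(31): [67, 89, 31]
popleft(): [89, 31]

Answer: 89 31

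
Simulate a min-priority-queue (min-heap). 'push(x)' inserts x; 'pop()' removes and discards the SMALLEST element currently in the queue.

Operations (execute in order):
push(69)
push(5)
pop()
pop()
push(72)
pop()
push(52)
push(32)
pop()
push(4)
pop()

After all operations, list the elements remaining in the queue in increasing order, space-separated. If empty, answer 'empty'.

push(69): heap contents = [69]
push(5): heap contents = [5, 69]
pop() → 5: heap contents = [69]
pop() → 69: heap contents = []
push(72): heap contents = [72]
pop() → 72: heap contents = []
push(52): heap contents = [52]
push(32): heap contents = [32, 52]
pop() → 32: heap contents = [52]
push(4): heap contents = [4, 52]
pop() → 4: heap contents = [52]

Answer: 52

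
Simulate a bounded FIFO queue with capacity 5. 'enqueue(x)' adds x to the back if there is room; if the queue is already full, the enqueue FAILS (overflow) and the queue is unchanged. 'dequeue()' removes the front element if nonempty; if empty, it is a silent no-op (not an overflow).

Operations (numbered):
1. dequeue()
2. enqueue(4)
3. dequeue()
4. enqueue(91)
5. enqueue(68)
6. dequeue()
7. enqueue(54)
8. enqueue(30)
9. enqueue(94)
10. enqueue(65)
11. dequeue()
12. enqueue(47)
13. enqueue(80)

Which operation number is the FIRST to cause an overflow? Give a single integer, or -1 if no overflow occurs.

1. dequeue(): empty, no-op, size=0
2. enqueue(4): size=1
3. dequeue(): size=0
4. enqueue(91): size=1
5. enqueue(68): size=2
6. dequeue(): size=1
7. enqueue(54): size=2
8. enqueue(30): size=3
9. enqueue(94): size=4
10. enqueue(65): size=5
11. dequeue(): size=4
12. enqueue(47): size=5
13. enqueue(80): size=5=cap → OVERFLOW (fail)

Answer: 13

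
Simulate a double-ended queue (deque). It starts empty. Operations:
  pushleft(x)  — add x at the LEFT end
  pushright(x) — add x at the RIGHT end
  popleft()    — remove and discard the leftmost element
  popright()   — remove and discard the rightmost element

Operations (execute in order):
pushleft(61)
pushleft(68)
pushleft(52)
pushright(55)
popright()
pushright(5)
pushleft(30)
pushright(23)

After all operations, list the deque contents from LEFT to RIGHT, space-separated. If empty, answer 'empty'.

pushleft(61): [61]
pushleft(68): [68, 61]
pushleft(52): [52, 68, 61]
pushright(55): [52, 68, 61, 55]
popright(): [52, 68, 61]
pushright(5): [52, 68, 61, 5]
pushleft(30): [30, 52, 68, 61, 5]
pushright(23): [30, 52, 68, 61, 5, 23]

Answer: 30 52 68 61 5 23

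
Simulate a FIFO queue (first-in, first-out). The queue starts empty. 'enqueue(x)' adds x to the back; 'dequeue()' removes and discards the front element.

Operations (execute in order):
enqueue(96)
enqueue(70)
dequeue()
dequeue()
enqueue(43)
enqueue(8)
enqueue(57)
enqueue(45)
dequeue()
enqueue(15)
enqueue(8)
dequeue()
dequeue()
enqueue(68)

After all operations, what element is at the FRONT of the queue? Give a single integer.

enqueue(96): queue = [96]
enqueue(70): queue = [96, 70]
dequeue(): queue = [70]
dequeue(): queue = []
enqueue(43): queue = [43]
enqueue(8): queue = [43, 8]
enqueue(57): queue = [43, 8, 57]
enqueue(45): queue = [43, 8, 57, 45]
dequeue(): queue = [8, 57, 45]
enqueue(15): queue = [8, 57, 45, 15]
enqueue(8): queue = [8, 57, 45, 15, 8]
dequeue(): queue = [57, 45, 15, 8]
dequeue(): queue = [45, 15, 8]
enqueue(68): queue = [45, 15, 8, 68]

Answer: 45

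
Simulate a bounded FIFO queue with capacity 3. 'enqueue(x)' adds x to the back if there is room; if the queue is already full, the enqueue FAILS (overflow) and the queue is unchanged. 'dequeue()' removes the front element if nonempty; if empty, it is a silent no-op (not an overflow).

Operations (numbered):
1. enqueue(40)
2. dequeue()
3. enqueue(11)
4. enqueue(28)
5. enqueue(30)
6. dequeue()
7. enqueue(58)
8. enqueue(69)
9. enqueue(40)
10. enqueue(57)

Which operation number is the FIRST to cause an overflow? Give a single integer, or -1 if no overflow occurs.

Answer: 8

Derivation:
1. enqueue(40): size=1
2. dequeue(): size=0
3. enqueue(11): size=1
4. enqueue(28): size=2
5. enqueue(30): size=3
6. dequeue(): size=2
7. enqueue(58): size=3
8. enqueue(69): size=3=cap → OVERFLOW (fail)
9. enqueue(40): size=3=cap → OVERFLOW (fail)
10. enqueue(57): size=3=cap → OVERFLOW (fail)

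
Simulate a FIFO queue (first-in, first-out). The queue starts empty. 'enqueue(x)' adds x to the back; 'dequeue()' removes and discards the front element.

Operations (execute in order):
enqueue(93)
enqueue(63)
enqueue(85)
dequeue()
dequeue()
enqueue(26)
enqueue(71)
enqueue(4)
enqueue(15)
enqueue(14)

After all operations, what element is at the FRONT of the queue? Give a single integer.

enqueue(93): queue = [93]
enqueue(63): queue = [93, 63]
enqueue(85): queue = [93, 63, 85]
dequeue(): queue = [63, 85]
dequeue(): queue = [85]
enqueue(26): queue = [85, 26]
enqueue(71): queue = [85, 26, 71]
enqueue(4): queue = [85, 26, 71, 4]
enqueue(15): queue = [85, 26, 71, 4, 15]
enqueue(14): queue = [85, 26, 71, 4, 15, 14]

Answer: 85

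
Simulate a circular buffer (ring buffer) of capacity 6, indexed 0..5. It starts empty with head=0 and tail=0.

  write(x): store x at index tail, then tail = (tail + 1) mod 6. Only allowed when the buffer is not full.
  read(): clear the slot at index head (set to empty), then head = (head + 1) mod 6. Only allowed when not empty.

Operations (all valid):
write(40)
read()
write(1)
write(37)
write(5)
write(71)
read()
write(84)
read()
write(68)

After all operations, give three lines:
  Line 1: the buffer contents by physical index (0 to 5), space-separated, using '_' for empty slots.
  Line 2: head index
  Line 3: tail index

Answer: 68 _ _ 5 71 84
3
1

Derivation:
write(40): buf=[40 _ _ _ _ _], head=0, tail=1, size=1
read(): buf=[_ _ _ _ _ _], head=1, tail=1, size=0
write(1): buf=[_ 1 _ _ _ _], head=1, tail=2, size=1
write(37): buf=[_ 1 37 _ _ _], head=1, tail=3, size=2
write(5): buf=[_ 1 37 5 _ _], head=1, tail=4, size=3
write(71): buf=[_ 1 37 5 71 _], head=1, tail=5, size=4
read(): buf=[_ _ 37 5 71 _], head=2, tail=5, size=3
write(84): buf=[_ _ 37 5 71 84], head=2, tail=0, size=4
read(): buf=[_ _ _ 5 71 84], head=3, tail=0, size=3
write(68): buf=[68 _ _ 5 71 84], head=3, tail=1, size=4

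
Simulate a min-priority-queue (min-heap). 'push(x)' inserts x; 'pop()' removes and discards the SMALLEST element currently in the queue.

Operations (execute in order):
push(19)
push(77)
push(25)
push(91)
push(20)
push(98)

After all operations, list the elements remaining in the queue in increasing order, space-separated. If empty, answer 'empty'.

Answer: 19 20 25 77 91 98

Derivation:
push(19): heap contents = [19]
push(77): heap contents = [19, 77]
push(25): heap contents = [19, 25, 77]
push(91): heap contents = [19, 25, 77, 91]
push(20): heap contents = [19, 20, 25, 77, 91]
push(98): heap contents = [19, 20, 25, 77, 91, 98]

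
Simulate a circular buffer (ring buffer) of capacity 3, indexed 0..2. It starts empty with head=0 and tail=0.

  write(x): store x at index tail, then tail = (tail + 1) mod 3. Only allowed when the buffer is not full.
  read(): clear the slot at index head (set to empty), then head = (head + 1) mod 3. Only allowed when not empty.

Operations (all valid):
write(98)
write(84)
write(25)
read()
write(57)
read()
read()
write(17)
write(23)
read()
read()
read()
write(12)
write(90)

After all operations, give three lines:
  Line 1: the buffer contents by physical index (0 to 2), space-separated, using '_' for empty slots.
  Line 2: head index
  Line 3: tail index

Answer: 12 90 _
0
2

Derivation:
write(98): buf=[98 _ _], head=0, tail=1, size=1
write(84): buf=[98 84 _], head=0, tail=2, size=2
write(25): buf=[98 84 25], head=0, tail=0, size=3
read(): buf=[_ 84 25], head=1, tail=0, size=2
write(57): buf=[57 84 25], head=1, tail=1, size=3
read(): buf=[57 _ 25], head=2, tail=1, size=2
read(): buf=[57 _ _], head=0, tail=1, size=1
write(17): buf=[57 17 _], head=0, tail=2, size=2
write(23): buf=[57 17 23], head=0, tail=0, size=3
read(): buf=[_ 17 23], head=1, tail=0, size=2
read(): buf=[_ _ 23], head=2, tail=0, size=1
read(): buf=[_ _ _], head=0, tail=0, size=0
write(12): buf=[12 _ _], head=0, tail=1, size=1
write(90): buf=[12 90 _], head=0, tail=2, size=2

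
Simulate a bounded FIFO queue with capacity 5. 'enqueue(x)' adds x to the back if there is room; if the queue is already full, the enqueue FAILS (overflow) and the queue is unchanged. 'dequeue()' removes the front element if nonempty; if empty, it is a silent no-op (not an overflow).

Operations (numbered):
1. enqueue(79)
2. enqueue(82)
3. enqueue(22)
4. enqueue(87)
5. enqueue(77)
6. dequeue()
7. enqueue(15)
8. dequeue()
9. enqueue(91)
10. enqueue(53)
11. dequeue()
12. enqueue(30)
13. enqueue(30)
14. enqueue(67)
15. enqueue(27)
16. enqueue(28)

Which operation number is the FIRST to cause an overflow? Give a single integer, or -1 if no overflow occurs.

1. enqueue(79): size=1
2. enqueue(82): size=2
3. enqueue(22): size=3
4. enqueue(87): size=4
5. enqueue(77): size=5
6. dequeue(): size=4
7. enqueue(15): size=5
8. dequeue(): size=4
9. enqueue(91): size=5
10. enqueue(53): size=5=cap → OVERFLOW (fail)
11. dequeue(): size=4
12. enqueue(30): size=5
13. enqueue(30): size=5=cap → OVERFLOW (fail)
14. enqueue(67): size=5=cap → OVERFLOW (fail)
15. enqueue(27): size=5=cap → OVERFLOW (fail)
16. enqueue(28): size=5=cap → OVERFLOW (fail)

Answer: 10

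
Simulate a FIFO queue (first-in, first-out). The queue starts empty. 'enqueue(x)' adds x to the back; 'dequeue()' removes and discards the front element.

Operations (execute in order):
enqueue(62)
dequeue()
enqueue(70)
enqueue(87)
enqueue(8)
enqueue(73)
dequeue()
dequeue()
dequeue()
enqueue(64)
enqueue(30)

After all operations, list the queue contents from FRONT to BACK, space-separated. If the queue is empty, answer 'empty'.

enqueue(62): [62]
dequeue(): []
enqueue(70): [70]
enqueue(87): [70, 87]
enqueue(8): [70, 87, 8]
enqueue(73): [70, 87, 8, 73]
dequeue(): [87, 8, 73]
dequeue(): [8, 73]
dequeue(): [73]
enqueue(64): [73, 64]
enqueue(30): [73, 64, 30]

Answer: 73 64 30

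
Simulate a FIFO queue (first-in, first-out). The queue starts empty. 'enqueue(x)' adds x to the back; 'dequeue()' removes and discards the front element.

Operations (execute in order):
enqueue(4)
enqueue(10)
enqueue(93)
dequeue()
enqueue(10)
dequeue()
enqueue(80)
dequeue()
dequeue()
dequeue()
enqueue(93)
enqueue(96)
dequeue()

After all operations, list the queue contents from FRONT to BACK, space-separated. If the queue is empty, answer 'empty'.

Answer: 96

Derivation:
enqueue(4): [4]
enqueue(10): [4, 10]
enqueue(93): [4, 10, 93]
dequeue(): [10, 93]
enqueue(10): [10, 93, 10]
dequeue(): [93, 10]
enqueue(80): [93, 10, 80]
dequeue(): [10, 80]
dequeue(): [80]
dequeue(): []
enqueue(93): [93]
enqueue(96): [93, 96]
dequeue(): [96]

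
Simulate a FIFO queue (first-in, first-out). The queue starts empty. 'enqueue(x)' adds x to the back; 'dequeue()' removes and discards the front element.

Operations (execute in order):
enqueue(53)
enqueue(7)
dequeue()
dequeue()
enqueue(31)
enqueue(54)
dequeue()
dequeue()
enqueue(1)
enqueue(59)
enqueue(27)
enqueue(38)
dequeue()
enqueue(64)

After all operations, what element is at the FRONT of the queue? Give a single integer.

enqueue(53): queue = [53]
enqueue(7): queue = [53, 7]
dequeue(): queue = [7]
dequeue(): queue = []
enqueue(31): queue = [31]
enqueue(54): queue = [31, 54]
dequeue(): queue = [54]
dequeue(): queue = []
enqueue(1): queue = [1]
enqueue(59): queue = [1, 59]
enqueue(27): queue = [1, 59, 27]
enqueue(38): queue = [1, 59, 27, 38]
dequeue(): queue = [59, 27, 38]
enqueue(64): queue = [59, 27, 38, 64]

Answer: 59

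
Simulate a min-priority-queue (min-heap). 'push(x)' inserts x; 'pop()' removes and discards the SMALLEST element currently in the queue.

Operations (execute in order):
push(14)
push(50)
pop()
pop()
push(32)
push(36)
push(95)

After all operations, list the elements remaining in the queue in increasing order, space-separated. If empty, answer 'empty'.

push(14): heap contents = [14]
push(50): heap contents = [14, 50]
pop() → 14: heap contents = [50]
pop() → 50: heap contents = []
push(32): heap contents = [32]
push(36): heap contents = [32, 36]
push(95): heap contents = [32, 36, 95]

Answer: 32 36 95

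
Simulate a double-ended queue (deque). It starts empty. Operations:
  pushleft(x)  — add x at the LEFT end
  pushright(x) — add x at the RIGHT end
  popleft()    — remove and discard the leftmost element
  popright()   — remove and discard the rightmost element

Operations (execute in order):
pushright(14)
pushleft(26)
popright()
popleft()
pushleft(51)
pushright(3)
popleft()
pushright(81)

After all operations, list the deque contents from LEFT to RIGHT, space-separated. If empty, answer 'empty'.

Answer: 3 81

Derivation:
pushright(14): [14]
pushleft(26): [26, 14]
popright(): [26]
popleft(): []
pushleft(51): [51]
pushright(3): [51, 3]
popleft(): [3]
pushright(81): [3, 81]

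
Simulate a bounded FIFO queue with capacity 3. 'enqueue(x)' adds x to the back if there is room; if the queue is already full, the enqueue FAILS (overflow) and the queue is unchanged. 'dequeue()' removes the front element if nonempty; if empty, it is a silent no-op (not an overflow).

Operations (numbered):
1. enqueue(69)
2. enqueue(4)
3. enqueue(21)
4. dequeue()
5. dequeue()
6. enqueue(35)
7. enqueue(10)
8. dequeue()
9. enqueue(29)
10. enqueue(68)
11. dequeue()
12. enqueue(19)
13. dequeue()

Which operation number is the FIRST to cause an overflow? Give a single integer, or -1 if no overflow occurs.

Answer: 10

Derivation:
1. enqueue(69): size=1
2. enqueue(4): size=2
3. enqueue(21): size=3
4. dequeue(): size=2
5. dequeue(): size=1
6. enqueue(35): size=2
7. enqueue(10): size=3
8. dequeue(): size=2
9. enqueue(29): size=3
10. enqueue(68): size=3=cap → OVERFLOW (fail)
11. dequeue(): size=2
12. enqueue(19): size=3
13. dequeue(): size=2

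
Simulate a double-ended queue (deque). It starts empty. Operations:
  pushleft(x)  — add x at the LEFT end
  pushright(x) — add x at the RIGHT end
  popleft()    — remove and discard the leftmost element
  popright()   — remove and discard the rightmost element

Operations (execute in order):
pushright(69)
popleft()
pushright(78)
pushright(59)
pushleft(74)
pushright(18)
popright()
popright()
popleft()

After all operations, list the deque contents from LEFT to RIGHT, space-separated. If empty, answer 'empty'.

pushright(69): [69]
popleft(): []
pushright(78): [78]
pushright(59): [78, 59]
pushleft(74): [74, 78, 59]
pushright(18): [74, 78, 59, 18]
popright(): [74, 78, 59]
popright(): [74, 78]
popleft(): [78]

Answer: 78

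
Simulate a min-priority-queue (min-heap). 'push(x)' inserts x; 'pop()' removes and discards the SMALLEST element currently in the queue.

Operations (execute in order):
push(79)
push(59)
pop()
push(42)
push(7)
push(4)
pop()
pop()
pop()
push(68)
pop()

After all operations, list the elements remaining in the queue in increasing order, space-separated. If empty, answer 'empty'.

push(79): heap contents = [79]
push(59): heap contents = [59, 79]
pop() → 59: heap contents = [79]
push(42): heap contents = [42, 79]
push(7): heap contents = [7, 42, 79]
push(4): heap contents = [4, 7, 42, 79]
pop() → 4: heap contents = [7, 42, 79]
pop() → 7: heap contents = [42, 79]
pop() → 42: heap contents = [79]
push(68): heap contents = [68, 79]
pop() → 68: heap contents = [79]

Answer: 79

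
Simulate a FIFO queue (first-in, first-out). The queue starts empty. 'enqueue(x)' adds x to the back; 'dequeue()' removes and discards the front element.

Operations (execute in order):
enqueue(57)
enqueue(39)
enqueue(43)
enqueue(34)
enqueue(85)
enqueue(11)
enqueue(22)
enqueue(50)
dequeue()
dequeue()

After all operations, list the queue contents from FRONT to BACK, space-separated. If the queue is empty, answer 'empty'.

Answer: 43 34 85 11 22 50

Derivation:
enqueue(57): [57]
enqueue(39): [57, 39]
enqueue(43): [57, 39, 43]
enqueue(34): [57, 39, 43, 34]
enqueue(85): [57, 39, 43, 34, 85]
enqueue(11): [57, 39, 43, 34, 85, 11]
enqueue(22): [57, 39, 43, 34, 85, 11, 22]
enqueue(50): [57, 39, 43, 34, 85, 11, 22, 50]
dequeue(): [39, 43, 34, 85, 11, 22, 50]
dequeue(): [43, 34, 85, 11, 22, 50]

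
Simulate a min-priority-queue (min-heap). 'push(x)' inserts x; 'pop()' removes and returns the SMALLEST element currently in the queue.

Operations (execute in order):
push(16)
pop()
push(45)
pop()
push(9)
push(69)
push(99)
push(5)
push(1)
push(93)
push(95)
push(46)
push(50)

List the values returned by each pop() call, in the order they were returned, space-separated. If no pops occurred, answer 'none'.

push(16): heap contents = [16]
pop() → 16: heap contents = []
push(45): heap contents = [45]
pop() → 45: heap contents = []
push(9): heap contents = [9]
push(69): heap contents = [9, 69]
push(99): heap contents = [9, 69, 99]
push(5): heap contents = [5, 9, 69, 99]
push(1): heap contents = [1, 5, 9, 69, 99]
push(93): heap contents = [1, 5, 9, 69, 93, 99]
push(95): heap contents = [1, 5, 9, 69, 93, 95, 99]
push(46): heap contents = [1, 5, 9, 46, 69, 93, 95, 99]
push(50): heap contents = [1, 5, 9, 46, 50, 69, 93, 95, 99]

Answer: 16 45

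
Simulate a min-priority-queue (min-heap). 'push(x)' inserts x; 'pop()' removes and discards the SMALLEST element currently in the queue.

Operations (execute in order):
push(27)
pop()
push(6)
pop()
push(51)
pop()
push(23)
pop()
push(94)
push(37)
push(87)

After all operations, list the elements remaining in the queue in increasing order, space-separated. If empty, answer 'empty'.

push(27): heap contents = [27]
pop() → 27: heap contents = []
push(6): heap contents = [6]
pop() → 6: heap contents = []
push(51): heap contents = [51]
pop() → 51: heap contents = []
push(23): heap contents = [23]
pop() → 23: heap contents = []
push(94): heap contents = [94]
push(37): heap contents = [37, 94]
push(87): heap contents = [37, 87, 94]

Answer: 37 87 94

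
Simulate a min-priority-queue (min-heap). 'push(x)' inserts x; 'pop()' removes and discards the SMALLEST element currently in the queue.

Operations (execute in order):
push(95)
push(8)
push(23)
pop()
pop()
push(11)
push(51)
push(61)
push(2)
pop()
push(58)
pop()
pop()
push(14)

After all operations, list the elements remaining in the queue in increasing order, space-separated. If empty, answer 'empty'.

push(95): heap contents = [95]
push(8): heap contents = [8, 95]
push(23): heap contents = [8, 23, 95]
pop() → 8: heap contents = [23, 95]
pop() → 23: heap contents = [95]
push(11): heap contents = [11, 95]
push(51): heap contents = [11, 51, 95]
push(61): heap contents = [11, 51, 61, 95]
push(2): heap contents = [2, 11, 51, 61, 95]
pop() → 2: heap contents = [11, 51, 61, 95]
push(58): heap contents = [11, 51, 58, 61, 95]
pop() → 11: heap contents = [51, 58, 61, 95]
pop() → 51: heap contents = [58, 61, 95]
push(14): heap contents = [14, 58, 61, 95]

Answer: 14 58 61 95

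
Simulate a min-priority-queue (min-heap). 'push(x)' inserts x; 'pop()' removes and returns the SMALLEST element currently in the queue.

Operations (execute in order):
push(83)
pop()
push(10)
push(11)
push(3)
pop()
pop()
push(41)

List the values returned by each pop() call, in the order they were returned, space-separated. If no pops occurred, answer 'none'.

push(83): heap contents = [83]
pop() → 83: heap contents = []
push(10): heap contents = [10]
push(11): heap contents = [10, 11]
push(3): heap contents = [3, 10, 11]
pop() → 3: heap contents = [10, 11]
pop() → 10: heap contents = [11]
push(41): heap contents = [11, 41]

Answer: 83 3 10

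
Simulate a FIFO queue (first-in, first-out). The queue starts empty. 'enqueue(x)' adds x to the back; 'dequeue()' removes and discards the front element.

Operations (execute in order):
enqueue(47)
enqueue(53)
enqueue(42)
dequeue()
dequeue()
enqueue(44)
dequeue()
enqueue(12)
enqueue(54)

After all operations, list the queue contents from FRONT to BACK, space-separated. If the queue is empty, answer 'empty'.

Answer: 44 12 54

Derivation:
enqueue(47): [47]
enqueue(53): [47, 53]
enqueue(42): [47, 53, 42]
dequeue(): [53, 42]
dequeue(): [42]
enqueue(44): [42, 44]
dequeue(): [44]
enqueue(12): [44, 12]
enqueue(54): [44, 12, 54]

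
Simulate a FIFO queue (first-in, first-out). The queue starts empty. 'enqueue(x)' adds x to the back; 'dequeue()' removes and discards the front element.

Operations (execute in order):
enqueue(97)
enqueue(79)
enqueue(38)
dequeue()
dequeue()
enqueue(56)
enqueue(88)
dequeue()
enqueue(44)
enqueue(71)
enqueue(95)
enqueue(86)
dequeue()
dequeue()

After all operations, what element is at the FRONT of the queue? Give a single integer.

Answer: 44

Derivation:
enqueue(97): queue = [97]
enqueue(79): queue = [97, 79]
enqueue(38): queue = [97, 79, 38]
dequeue(): queue = [79, 38]
dequeue(): queue = [38]
enqueue(56): queue = [38, 56]
enqueue(88): queue = [38, 56, 88]
dequeue(): queue = [56, 88]
enqueue(44): queue = [56, 88, 44]
enqueue(71): queue = [56, 88, 44, 71]
enqueue(95): queue = [56, 88, 44, 71, 95]
enqueue(86): queue = [56, 88, 44, 71, 95, 86]
dequeue(): queue = [88, 44, 71, 95, 86]
dequeue(): queue = [44, 71, 95, 86]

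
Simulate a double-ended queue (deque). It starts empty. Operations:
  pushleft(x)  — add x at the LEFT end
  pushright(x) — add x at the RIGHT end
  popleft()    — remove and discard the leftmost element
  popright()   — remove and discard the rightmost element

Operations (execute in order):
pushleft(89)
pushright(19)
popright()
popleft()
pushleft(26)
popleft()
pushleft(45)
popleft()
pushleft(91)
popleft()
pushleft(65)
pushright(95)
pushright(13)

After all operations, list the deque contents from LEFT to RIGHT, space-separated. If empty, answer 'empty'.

pushleft(89): [89]
pushright(19): [89, 19]
popright(): [89]
popleft(): []
pushleft(26): [26]
popleft(): []
pushleft(45): [45]
popleft(): []
pushleft(91): [91]
popleft(): []
pushleft(65): [65]
pushright(95): [65, 95]
pushright(13): [65, 95, 13]

Answer: 65 95 13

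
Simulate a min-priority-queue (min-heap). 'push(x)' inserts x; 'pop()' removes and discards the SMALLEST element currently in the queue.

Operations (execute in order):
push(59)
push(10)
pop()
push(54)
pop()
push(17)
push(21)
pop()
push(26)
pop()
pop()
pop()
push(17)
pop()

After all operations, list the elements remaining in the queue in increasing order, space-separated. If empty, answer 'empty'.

Answer: empty

Derivation:
push(59): heap contents = [59]
push(10): heap contents = [10, 59]
pop() → 10: heap contents = [59]
push(54): heap contents = [54, 59]
pop() → 54: heap contents = [59]
push(17): heap contents = [17, 59]
push(21): heap contents = [17, 21, 59]
pop() → 17: heap contents = [21, 59]
push(26): heap contents = [21, 26, 59]
pop() → 21: heap contents = [26, 59]
pop() → 26: heap contents = [59]
pop() → 59: heap contents = []
push(17): heap contents = [17]
pop() → 17: heap contents = []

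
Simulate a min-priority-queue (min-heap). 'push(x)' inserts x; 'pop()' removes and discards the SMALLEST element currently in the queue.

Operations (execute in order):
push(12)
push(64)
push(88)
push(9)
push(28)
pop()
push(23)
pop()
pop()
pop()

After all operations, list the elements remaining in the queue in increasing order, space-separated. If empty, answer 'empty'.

push(12): heap contents = [12]
push(64): heap contents = [12, 64]
push(88): heap contents = [12, 64, 88]
push(9): heap contents = [9, 12, 64, 88]
push(28): heap contents = [9, 12, 28, 64, 88]
pop() → 9: heap contents = [12, 28, 64, 88]
push(23): heap contents = [12, 23, 28, 64, 88]
pop() → 12: heap contents = [23, 28, 64, 88]
pop() → 23: heap contents = [28, 64, 88]
pop() → 28: heap contents = [64, 88]

Answer: 64 88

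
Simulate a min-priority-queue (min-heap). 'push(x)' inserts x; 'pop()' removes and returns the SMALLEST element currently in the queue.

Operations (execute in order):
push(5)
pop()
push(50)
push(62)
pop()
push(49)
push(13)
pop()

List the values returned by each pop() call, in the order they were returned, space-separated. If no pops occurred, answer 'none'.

Answer: 5 50 13

Derivation:
push(5): heap contents = [5]
pop() → 5: heap contents = []
push(50): heap contents = [50]
push(62): heap contents = [50, 62]
pop() → 50: heap contents = [62]
push(49): heap contents = [49, 62]
push(13): heap contents = [13, 49, 62]
pop() → 13: heap contents = [49, 62]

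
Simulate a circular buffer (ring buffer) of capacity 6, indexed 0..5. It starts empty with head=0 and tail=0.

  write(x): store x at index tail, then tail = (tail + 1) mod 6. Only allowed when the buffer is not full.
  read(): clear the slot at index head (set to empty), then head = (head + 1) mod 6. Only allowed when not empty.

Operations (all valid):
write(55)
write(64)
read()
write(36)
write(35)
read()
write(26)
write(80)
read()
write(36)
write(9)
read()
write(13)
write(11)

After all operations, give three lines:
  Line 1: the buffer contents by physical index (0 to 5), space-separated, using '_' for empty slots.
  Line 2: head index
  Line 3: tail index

Answer: 36 9 13 11 26 80
4
4

Derivation:
write(55): buf=[55 _ _ _ _ _], head=0, tail=1, size=1
write(64): buf=[55 64 _ _ _ _], head=0, tail=2, size=2
read(): buf=[_ 64 _ _ _ _], head=1, tail=2, size=1
write(36): buf=[_ 64 36 _ _ _], head=1, tail=3, size=2
write(35): buf=[_ 64 36 35 _ _], head=1, tail=4, size=3
read(): buf=[_ _ 36 35 _ _], head=2, tail=4, size=2
write(26): buf=[_ _ 36 35 26 _], head=2, tail=5, size=3
write(80): buf=[_ _ 36 35 26 80], head=2, tail=0, size=4
read(): buf=[_ _ _ 35 26 80], head=3, tail=0, size=3
write(36): buf=[36 _ _ 35 26 80], head=3, tail=1, size=4
write(9): buf=[36 9 _ 35 26 80], head=3, tail=2, size=5
read(): buf=[36 9 _ _ 26 80], head=4, tail=2, size=4
write(13): buf=[36 9 13 _ 26 80], head=4, tail=3, size=5
write(11): buf=[36 9 13 11 26 80], head=4, tail=4, size=6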